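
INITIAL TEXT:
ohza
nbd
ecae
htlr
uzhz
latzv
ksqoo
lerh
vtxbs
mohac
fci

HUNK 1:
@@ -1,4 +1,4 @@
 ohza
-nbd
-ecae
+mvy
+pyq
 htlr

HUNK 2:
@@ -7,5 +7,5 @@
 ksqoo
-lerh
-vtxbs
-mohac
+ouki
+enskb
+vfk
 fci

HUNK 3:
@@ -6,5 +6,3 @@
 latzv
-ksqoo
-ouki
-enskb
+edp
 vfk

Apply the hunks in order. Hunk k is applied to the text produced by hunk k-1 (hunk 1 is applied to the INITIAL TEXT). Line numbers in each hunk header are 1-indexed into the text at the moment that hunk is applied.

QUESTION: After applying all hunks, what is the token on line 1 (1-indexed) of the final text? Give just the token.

Answer: ohza

Derivation:
Hunk 1: at line 1 remove [nbd,ecae] add [mvy,pyq] -> 11 lines: ohza mvy pyq htlr uzhz latzv ksqoo lerh vtxbs mohac fci
Hunk 2: at line 7 remove [lerh,vtxbs,mohac] add [ouki,enskb,vfk] -> 11 lines: ohza mvy pyq htlr uzhz latzv ksqoo ouki enskb vfk fci
Hunk 3: at line 6 remove [ksqoo,ouki,enskb] add [edp] -> 9 lines: ohza mvy pyq htlr uzhz latzv edp vfk fci
Final line 1: ohza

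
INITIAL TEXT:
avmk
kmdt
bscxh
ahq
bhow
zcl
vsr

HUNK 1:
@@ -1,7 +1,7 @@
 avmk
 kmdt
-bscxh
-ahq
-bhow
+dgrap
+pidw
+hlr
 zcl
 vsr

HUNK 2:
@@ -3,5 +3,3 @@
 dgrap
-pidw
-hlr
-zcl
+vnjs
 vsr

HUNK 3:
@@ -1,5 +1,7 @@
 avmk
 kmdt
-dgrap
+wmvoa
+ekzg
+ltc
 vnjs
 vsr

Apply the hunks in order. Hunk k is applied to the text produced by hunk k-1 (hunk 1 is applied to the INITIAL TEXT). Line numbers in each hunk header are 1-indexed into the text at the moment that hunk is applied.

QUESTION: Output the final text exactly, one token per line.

Answer: avmk
kmdt
wmvoa
ekzg
ltc
vnjs
vsr

Derivation:
Hunk 1: at line 1 remove [bscxh,ahq,bhow] add [dgrap,pidw,hlr] -> 7 lines: avmk kmdt dgrap pidw hlr zcl vsr
Hunk 2: at line 3 remove [pidw,hlr,zcl] add [vnjs] -> 5 lines: avmk kmdt dgrap vnjs vsr
Hunk 3: at line 1 remove [dgrap] add [wmvoa,ekzg,ltc] -> 7 lines: avmk kmdt wmvoa ekzg ltc vnjs vsr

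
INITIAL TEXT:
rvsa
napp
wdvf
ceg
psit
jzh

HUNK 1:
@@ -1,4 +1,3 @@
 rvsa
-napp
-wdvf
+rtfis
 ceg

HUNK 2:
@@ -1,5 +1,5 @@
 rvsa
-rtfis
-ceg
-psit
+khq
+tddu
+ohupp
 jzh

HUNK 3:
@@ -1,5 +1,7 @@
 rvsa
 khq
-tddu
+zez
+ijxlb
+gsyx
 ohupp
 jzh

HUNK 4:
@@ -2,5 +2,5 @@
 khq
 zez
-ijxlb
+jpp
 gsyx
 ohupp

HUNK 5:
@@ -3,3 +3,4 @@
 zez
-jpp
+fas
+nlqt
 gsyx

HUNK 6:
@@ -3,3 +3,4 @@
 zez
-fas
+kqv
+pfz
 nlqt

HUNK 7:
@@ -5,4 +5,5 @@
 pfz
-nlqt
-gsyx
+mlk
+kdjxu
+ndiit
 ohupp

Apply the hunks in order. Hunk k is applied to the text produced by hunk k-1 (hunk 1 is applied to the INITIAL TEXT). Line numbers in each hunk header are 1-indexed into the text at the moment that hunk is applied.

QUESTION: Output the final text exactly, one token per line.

Hunk 1: at line 1 remove [napp,wdvf] add [rtfis] -> 5 lines: rvsa rtfis ceg psit jzh
Hunk 2: at line 1 remove [rtfis,ceg,psit] add [khq,tddu,ohupp] -> 5 lines: rvsa khq tddu ohupp jzh
Hunk 3: at line 1 remove [tddu] add [zez,ijxlb,gsyx] -> 7 lines: rvsa khq zez ijxlb gsyx ohupp jzh
Hunk 4: at line 2 remove [ijxlb] add [jpp] -> 7 lines: rvsa khq zez jpp gsyx ohupp jzh
Hunk 5: at line 3 remove [jpp] add [fas,nlqt] -> 8 lines: rvsa khq zez fas nlqt gsyx ohupp jzh
Hunk 6: at line 3 remove [fas] add [kqv,pfz] -> 9 lines: rvsa khq zez kqv pfz nlqt gsyx ohupp jzh
Hunk 7: at line 5 remove [nlqt,gsyx] add [mlk,kdjxu,ndiit] -> 10 lines: rvsa khq zez kqv pfz mlk kdjxu ndiit ohupp jzh

Answer: rvsa
khq
zez
kqv
pfz
mlk
kdjxu
ndiit
ohupp
jzh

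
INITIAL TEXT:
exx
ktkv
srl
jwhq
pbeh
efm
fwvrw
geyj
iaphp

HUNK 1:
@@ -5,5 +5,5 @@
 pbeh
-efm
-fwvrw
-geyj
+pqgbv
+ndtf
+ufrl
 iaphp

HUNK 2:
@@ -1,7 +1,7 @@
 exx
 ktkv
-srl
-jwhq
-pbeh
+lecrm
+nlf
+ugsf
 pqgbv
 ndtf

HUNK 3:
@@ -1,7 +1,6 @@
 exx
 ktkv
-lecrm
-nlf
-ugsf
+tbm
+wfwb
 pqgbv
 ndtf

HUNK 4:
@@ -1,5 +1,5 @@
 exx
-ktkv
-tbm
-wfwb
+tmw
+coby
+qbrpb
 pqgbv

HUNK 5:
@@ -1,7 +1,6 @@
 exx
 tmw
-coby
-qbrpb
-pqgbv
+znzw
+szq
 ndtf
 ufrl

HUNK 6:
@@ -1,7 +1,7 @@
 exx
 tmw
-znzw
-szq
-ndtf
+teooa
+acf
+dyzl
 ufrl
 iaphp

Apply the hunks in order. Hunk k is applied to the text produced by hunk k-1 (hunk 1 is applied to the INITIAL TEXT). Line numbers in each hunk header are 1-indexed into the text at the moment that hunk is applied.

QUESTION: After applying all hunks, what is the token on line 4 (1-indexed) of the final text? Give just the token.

Hunk 1: at line 5 remove [efm,fwvrw,geyj] add [pqgbv,ndtf,ufrl] -> 9 lines: exx ktkv srl jwhq pbeh pqgbv ndtf ufrl iaphp
Hunk 2: at line 1 remove [srl,jwhq,pbeh] add [lecrm,nlf,ugsf] -> 9 lines: exx ktkv lecrm nlf ugsf pqgbv ndtf ufrl iaphp
Hunk 3: at line 1 remove [lecrm,nlf,ugsf] add [tbm,wfwb] -> 8 lines: exx ktkv tbm wfwb pqgbv ndtf ufrl iaphp
Hunk 4: at line 1 remove [ktkv,tbm,wfwb] add [tmw,coby,qbrpb] -> 8 lines: exx tmw coby qbrpb pqgbv ndtf ufrl iaphp
Hunk 5: at line 1 remove [coby,qbrpb,pqgbv] add [znzw,szq] -> 7 lines: exx tmw znzw szq ndtf ufrl iaphp
Hunk 6: at line 1 remove [znzw,szq,ndtf] add [teooa,acf,dyzl] -> 7 lines: exx tmw teooa acf dyzl ufrl iaphp
Final line 4: acf

Answer: acf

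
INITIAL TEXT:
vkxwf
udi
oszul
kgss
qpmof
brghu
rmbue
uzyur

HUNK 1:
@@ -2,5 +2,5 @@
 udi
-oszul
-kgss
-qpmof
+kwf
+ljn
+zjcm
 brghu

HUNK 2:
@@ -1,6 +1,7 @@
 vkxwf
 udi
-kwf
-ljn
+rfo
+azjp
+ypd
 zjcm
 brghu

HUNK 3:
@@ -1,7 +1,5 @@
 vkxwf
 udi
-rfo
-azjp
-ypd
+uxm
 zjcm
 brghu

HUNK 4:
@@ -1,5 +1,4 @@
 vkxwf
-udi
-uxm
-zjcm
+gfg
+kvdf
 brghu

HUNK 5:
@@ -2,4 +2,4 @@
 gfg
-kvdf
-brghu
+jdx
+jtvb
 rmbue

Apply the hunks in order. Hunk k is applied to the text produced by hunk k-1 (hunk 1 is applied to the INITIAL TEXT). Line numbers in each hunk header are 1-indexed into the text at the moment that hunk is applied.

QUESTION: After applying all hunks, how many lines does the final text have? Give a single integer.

Hunk 1: at line 2 remove [oszul,kgss,qpmof] add [kwf,ljn,zjcm] -> 8 lines: vkxwf udi kwf ljn zjcm brghu rmbue uzyur
Hunk 2: at line 1 remove [kwf,ljn] add [rfo,azjp,ypd] -> 9 lines: vkxwf udi rfo azjp ypd zjcm brghu rmbue uzyur
Hunk 3: at line 1 remove [rfo,azjp,ypd] add [uxm] -> 7 lines: vkxwf udi uxm zjcm brghu rmbue uzyur
Hunk 4: at line 1 remove [udi,uxm,zjcm] add [gfg,kvdf] -> 6 lines: vkxwf gfg kvdf brghu rmbue uzyur
Hunk 5: at line 2 remove [kvdf,brghu] add [jdx,jtvb] -> 6 lines: vkxwf gfg jdx jtvb rmbue uzyur
Final line count: 6

Answer: 6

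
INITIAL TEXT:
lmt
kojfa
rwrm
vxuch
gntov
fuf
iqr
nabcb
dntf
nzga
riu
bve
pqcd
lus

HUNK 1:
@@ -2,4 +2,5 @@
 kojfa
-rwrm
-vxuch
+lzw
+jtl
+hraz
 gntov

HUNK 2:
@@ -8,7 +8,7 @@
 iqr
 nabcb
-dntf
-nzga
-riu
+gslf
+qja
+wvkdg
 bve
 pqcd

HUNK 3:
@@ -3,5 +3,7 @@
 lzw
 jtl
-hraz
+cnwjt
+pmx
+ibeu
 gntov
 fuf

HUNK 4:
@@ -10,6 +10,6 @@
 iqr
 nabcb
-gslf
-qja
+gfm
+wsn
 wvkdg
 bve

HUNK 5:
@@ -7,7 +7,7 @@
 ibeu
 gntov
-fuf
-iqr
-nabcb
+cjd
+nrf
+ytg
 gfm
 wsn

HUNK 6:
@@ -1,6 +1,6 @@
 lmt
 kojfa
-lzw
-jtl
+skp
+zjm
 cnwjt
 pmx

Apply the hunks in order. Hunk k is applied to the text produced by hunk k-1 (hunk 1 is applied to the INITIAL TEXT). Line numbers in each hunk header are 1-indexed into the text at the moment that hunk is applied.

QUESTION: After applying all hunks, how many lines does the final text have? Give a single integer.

Answer: 17

Derivation:
Hunk 1: at line 2 remove [rwrm,vxuch] add [lzw,jtl,hraz] -> 15 lines: lmt kojfa lzw jtl hraz gntov fuf iqr nabcb dntf nzga riu bve pqcd lus
Hunk 2: at line 8 remove [dntf,nzga,riu] add [gslf,qja,wvkdg] -> 15 lines: lmt kojfa lzw jtl hraz gntov fuf iqr nabcb gslf qja wvkdg bve pqcd lus
Hunk 3: at line 3 remove [hraz] add [cnwjt,pmx,ibeu] -> 17 lines: lmt kojfa lzw jtl cnwjt pmx ibeu gntov fuf iqr nabcb gslf qja wvkdg bve pqcd lus
Hunk 4: at line 10 remove [gslf,qja] add [gfm,wsn] -> 17 lines: lmt kojfa lzw jtl cnwjt pmx ibeu gntov fuf iqr nabcb gfm wsn wvkdg bve pqcd lus
Hunk 5: at line 7 remove [fuf,iqr,nabcb] add [cjd,nrf,ytg] -> 17 lines: lmt kojfa lzw jtl cnwjt pmx ibeu gntov cjd nrf ytg gfm wsn wvkdg bve pqcd lus
Hunk 6: at line 1 remove [lzw,jtl] add [skp,zjm] -> 17 lines: lmt kojfa skp zjm cnwjt pmx ibeu gntov cjd nrf ytg gfm wsn wvkdg bve pqcd lus
Final line count: 17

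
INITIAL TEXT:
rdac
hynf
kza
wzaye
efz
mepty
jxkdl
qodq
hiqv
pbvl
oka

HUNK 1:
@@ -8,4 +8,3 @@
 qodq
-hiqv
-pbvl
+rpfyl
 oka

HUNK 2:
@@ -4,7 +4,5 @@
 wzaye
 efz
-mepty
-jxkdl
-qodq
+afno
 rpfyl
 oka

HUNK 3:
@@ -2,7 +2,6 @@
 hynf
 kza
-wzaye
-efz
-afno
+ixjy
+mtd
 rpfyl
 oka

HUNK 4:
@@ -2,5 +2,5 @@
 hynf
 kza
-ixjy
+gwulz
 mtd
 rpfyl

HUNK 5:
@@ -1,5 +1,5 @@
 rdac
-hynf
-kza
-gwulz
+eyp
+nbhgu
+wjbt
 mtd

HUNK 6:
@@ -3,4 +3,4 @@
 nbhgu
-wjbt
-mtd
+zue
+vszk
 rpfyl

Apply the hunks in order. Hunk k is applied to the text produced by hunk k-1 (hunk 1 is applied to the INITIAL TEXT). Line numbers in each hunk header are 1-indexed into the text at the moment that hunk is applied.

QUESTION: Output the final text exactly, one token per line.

Answer: rdac
eyp
nbhgu
zue
vszk
rpfyl
oka

Derivation:
Hunk 1: at line 8 remove [hiqv,pbvl] add [rpfyl] -> 10 lines: rdac hynf kza wzaye efz mepty jxkdl qodq rpfyl oka
Hunk 2: at line 4 remove [mepty,jxkdl,qodq] add [afno] -> 8 lines: rdac hynf kza wzaye efz afno rpfyl oka
Hunk 3: at line 2 remove [wzaye,efz,afno] add [ixjy,mtd] -> 7 lines: rdac hynf kza ixjy mtd rpfyl oka
Hunk 4: at line 2 remove [ixjy] add [gwulz] -> 7 lines: rdac hynf kza gwulz mtd rpfyl oka
Hunk 5: at line 1 remove [hynf,kza,gwulz] add [eyp,nbhgu,wjbt] -> 7 lines: rdac eyp nbhgu wjbt mtd rpfyl oka
Hunk 6: at line 3 remove [wjbt,mtd] add [zue,vszk] -> 7 lines: rdac eyp nbhgu zue vszk rpfyl oka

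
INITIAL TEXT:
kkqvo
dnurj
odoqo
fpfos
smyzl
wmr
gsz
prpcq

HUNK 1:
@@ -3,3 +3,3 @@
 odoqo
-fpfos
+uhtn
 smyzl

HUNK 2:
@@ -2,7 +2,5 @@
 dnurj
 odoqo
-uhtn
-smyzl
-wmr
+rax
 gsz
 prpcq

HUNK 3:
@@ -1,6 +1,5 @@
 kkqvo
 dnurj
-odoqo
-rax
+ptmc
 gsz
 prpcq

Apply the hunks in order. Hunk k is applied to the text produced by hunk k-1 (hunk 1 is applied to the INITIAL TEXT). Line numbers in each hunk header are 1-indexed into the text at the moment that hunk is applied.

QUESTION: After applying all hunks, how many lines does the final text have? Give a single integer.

Hunk 1: at line 3 remove [fpfos] add [uhtn] -> 8 lines: kkqvo dnurj odoqo uhtn smyzl wmr gsz prpcq
Hunk 2: at line 2 remove [uhtn,smyzl,wmr] add [rax] -> 6 lines: kkqvo dnurj odoqo rax gsz prpcq
Hunk 3: at line 1 remove [odoqo,rax] add [ptmc] -> 5 lines: kkqvo dnurj ptmc gsz prpcq
Final line count: 5

Answer: 5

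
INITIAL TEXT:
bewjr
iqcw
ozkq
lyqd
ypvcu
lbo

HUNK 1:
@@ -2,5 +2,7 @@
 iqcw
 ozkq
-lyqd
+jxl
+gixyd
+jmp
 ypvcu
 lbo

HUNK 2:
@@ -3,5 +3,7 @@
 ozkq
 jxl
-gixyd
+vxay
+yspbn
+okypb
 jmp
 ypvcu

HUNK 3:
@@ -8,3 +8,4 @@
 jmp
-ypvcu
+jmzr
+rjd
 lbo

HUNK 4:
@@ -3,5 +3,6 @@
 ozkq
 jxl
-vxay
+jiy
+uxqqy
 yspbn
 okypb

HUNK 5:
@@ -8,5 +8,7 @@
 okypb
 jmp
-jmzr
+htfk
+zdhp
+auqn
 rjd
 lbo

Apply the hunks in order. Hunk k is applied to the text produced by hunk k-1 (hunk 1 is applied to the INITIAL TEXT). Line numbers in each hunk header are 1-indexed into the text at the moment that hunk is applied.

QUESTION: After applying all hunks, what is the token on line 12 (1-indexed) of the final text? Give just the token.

Hunk 1: at line 2 remove [lyqd] add [jxl,gixyd,jmp] -> 8 lines: bewjr iqcw ozkq jxl gixyd jmp ypvcu lbo
Hunk 2: at line 3 remove [gixyd] add [vxay,yspbn,okypb] -> 10 lines: bewjr iqcw ozkq jxl vxay yspbn okypb jmp ypvcu lbo
Hunk 3: at line 8 remove [ypvcu] add [jmzr,rjd] -> 11 lines: bewjr iqcw ozkq jxl vxay yspbn okypb jmp jmzr rjd lbo
Hunk 4: at line 3 remove [vxay] add [jiy,uxqqy] -> 12 lines: bewjr iqcw ozkq jxl jiy uxqqy yspbn okypb jmp jmzr rjd lbo
Hunk 5: at line 8 remove [jmzr] add [htfk,zdhp,auqn] -> 14 lines: bewjr iqcw ozkq jxl jiy uxqqy yspbn okypb jmp htfk zdhp auqn rjd lbo
Final line 12: auqn

Answer: auqn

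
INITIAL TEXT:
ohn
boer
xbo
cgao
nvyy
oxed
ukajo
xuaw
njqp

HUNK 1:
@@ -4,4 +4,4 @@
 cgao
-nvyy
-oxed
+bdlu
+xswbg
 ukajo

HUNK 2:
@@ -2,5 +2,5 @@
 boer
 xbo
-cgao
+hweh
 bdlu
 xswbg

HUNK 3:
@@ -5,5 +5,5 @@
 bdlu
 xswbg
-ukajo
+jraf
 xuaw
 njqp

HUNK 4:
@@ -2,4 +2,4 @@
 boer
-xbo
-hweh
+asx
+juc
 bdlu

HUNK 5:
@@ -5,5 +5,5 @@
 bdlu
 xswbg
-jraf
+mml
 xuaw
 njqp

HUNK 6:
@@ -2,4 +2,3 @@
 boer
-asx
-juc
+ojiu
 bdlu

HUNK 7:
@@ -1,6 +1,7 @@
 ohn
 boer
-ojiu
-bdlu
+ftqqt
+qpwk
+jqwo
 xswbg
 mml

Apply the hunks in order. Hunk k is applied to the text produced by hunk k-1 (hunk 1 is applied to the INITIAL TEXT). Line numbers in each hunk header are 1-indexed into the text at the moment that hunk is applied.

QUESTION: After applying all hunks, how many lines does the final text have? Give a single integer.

Answer: 9

Derivation:
Hunk 1: at line 4 remove [nvyy,oxed] add [bdlu,xswbg] -> 9 lines: ohn boer xbo cgao bdlu xswbg ukajo xuaw njqp
Hunk 2: at line 2 remove [cgao] add [hweh] -> 9 lines: ohn boer xbo hweh bdlu xswbg ukajo xuaw njqp
Hunk 3: at line 5 remove [ukajo] add [jraf] -> 9 lines: ohn boer xbo hweh bdlu xswbg jraf xuaw njqp
Hunk 4: at line 2 remove [xbo,hweh] add [asx,juc] -> 9 lines: ohn boer asx juc bdlu xswbg jraf xuaw njqp
Hunk 5: at line 5 remove [jraf] add [mml] -> 9 lines: ohn boer asx juc bdlu xswbg mml xuaw njqp
Hunk 6: at line 2 remove [asx,juc] add [ojiu] -> 8 lines: ohn boer ojiu bdlu xswbg mml xuaw njqp
Hunk 7: at line 1 remove [ojiu,bdlu] add [ftqqt,qpwk,jqwo] -> 9 lines: ohn boer ftqqt qpwk jqwo xswbg mml xuaw njqp
Final line count: 9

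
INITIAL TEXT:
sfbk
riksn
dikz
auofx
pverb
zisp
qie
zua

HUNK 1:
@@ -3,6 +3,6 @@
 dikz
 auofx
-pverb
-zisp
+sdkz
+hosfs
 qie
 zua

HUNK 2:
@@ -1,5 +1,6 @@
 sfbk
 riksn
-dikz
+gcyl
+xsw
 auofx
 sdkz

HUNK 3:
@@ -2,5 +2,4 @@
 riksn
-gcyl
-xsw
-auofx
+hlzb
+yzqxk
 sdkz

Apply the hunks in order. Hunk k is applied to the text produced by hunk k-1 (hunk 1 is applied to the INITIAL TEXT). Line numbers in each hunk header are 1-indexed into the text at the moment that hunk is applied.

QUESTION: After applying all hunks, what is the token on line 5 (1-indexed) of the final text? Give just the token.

Answer: sdkz

Derivation:
Hunk 1: at line 3 remove [pverb,zisp] add [sdkz,hosfs] -> 8 lines: sfbk riksn dikz auofx sdkz hosfs qie zua
Hunk 2: at line 1 remove [dikz] add [gcyl,xsw] -> 9 lines: sfbk riksn gcyl xsw auofx sdkz hosfs qie zua
Hunk 3: at line 2 remove [gcyl,xsw,auofx] add [hlzb,yzqxk] -> 8 lines: sfbk riksn hlzb yzqxk sdkz hosfs qie zua
Final line 5: sdkz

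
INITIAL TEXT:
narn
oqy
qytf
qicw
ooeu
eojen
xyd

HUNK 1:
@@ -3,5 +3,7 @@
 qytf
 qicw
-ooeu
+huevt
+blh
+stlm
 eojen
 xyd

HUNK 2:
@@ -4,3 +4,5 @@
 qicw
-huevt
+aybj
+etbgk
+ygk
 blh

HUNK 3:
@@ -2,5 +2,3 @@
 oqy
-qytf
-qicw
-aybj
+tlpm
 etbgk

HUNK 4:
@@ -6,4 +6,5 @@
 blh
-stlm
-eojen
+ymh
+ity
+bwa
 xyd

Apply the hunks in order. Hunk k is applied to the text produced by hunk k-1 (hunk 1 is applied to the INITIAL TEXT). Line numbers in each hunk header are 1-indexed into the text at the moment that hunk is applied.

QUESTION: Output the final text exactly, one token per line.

Answer: narn
oqy
tlpm
etbgk
ygk
blh
ymh
ity
bwa
xyd

Derivation:
Hunk 1: at line 3 remove [ooeu] add [huevt,blh,stlm] -> 9 lines: narn oqy qytf qicw huevt blh stlm eojen xyd
Hunk 2: at line 4 remove [huevt] add [aybj,etbgk,ygk] -> 11 lines: narn oqy qytf qicw aybj etbgk ygk blh stlm eojen xyd
Hunk 3: at line 2 remove [qytf,qicw,aybj] add [tlpm] -> 9 lines: narn oqy tlpm etbgk ygk blh stlm eojen xyd
Hunk 4: at line 6 remove [stlm,eojen] add [ymh,ity,bwa] -> 10 lines: narn oqy tlpm etbgk ygk blh ymh ity bwa xyd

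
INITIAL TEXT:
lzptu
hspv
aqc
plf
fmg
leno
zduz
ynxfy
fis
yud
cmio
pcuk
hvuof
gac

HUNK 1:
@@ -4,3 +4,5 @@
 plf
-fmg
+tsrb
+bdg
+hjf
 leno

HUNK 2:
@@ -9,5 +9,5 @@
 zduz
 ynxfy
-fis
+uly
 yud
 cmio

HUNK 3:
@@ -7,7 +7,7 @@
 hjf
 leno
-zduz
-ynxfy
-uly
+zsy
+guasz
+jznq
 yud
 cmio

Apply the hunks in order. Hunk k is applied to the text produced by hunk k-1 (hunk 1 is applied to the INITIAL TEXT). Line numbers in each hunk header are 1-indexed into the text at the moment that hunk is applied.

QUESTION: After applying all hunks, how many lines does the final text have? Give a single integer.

Hunk 1: at line 4 remove [fmg] add [tsrb,bdg,hjf] -> 16 lines: lzptu hspv aqc plf tsrb bdg hjf leno zduz ynxfy fis yud cmio pcuk hvuof gac
Hunk 2: at line 9 remove [fis] add [uly] -> 16 lines: lzptu hspv aqc plf tsrb bdg hjf leno zduz ynxfy uly yud cmio pcuk hvuof gac
Hunk 3: at line 7 remove [zduz,ynxfy,uly] add [zsy,guasz,jznq] -> 16 lines: lzptu hspv aqc plf tsrb bdg hjf leno zsy guasz jznq yud cmio pcuk hvuof gac
Final line count: 16

Answer: 16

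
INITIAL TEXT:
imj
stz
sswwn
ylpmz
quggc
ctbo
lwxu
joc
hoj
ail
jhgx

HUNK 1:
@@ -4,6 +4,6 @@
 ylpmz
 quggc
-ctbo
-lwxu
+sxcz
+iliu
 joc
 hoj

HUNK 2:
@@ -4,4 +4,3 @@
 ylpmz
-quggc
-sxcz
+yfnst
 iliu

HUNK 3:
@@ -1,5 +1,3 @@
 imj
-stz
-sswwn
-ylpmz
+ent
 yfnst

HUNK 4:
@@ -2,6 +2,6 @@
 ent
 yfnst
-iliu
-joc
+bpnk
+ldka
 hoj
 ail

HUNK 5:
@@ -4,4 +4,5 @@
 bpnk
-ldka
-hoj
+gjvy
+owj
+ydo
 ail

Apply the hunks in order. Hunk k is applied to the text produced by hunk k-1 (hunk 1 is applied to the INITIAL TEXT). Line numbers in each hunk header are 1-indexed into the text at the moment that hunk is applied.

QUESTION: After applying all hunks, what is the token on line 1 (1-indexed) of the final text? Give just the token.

Hunk 1: at line 4 remove [ctbo,lwxu] add [sxcz,iliu] -> 11 lines: imj stz sswwn ylpmz quggc sxcz iliu joc hoj ail jhgx
Hunk 2: at line 4 remove [quggc,sxcz] add [yfnst] -> 10 lines: imj stz sswwn ylpmz yfnst iliu joc hoj ail jhgx
Hunk 3: at line 1 remove [stz,sswwn,ylpmz] add [ent] -> 8 lines: imj ent yfnst iliu joc hoj ail jhgx
Hunk 4: at line 2 remove [iliu,joc] add [bpnk,ldka] -> 8 lines: imj ent yfnst bpnk ldka hoj ail jhgx
Hunk 5: at line 4 remove [ldka,hoj] add [gjvy,owj,ydo] -> 9 lines: imj ent yfnst bpnk gjvy owj ydo ail jhgx
Final line 1: imj

Answer: imj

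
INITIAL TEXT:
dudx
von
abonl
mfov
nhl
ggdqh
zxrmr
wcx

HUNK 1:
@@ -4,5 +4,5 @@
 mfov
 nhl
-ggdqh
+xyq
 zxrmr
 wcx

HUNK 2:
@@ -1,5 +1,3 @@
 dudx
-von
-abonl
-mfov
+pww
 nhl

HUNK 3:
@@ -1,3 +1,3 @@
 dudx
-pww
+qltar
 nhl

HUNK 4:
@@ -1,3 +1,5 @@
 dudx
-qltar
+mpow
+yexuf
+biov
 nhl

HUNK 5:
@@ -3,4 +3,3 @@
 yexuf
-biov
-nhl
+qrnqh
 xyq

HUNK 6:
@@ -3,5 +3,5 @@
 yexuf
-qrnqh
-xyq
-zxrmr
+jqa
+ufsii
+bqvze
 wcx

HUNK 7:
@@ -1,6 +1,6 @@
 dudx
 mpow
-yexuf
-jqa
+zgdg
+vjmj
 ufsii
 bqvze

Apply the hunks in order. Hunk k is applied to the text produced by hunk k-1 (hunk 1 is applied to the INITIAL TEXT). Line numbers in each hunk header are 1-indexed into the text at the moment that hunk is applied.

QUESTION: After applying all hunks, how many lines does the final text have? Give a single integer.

Answer: 7

Derivation:
Hunk 1: at line 4 remove [ggdqh] add [xyq] -> 8 lines: dudx von abonl mfov nhl xyq zxrmr wcx
Hunk 2: at line 1 remove [von,abonl,mfov] add [pww] -> 6 lines: dudx pww nhl xyq zxrmr wcx
Hunk 3: at line 1 remove [pww] add [qltar] -> 6 lines: dudx qltar nhl xyq zxrmr wcx
Hunk 4: at line 1 remove [qltar] add [mpow,yexuf,biov] -> 8 lines: dudx mpow yexuf biov nhl xyq zxrmr wcx
Hunk 5: at line 3 remove [biov,nhl] add [qrnqh] -> 7 lines: dudx mpow yexuf qrnqh xyq zxrmr wcx
Hunk 6: at line 3 remove [qrnqh,xyq,zxrmr] add [jqa,ufsii,bqvze] -> 7 lines: dudx mpow yexuf jqa ufsii bqvze wcx
Hunk 7: at line 1 remove [yexuf,jqa] add [zgdg,vjmj] -> 7 lines: dudx mpow zgdg vjmj ufsii bqvze wcx
Final line count: 7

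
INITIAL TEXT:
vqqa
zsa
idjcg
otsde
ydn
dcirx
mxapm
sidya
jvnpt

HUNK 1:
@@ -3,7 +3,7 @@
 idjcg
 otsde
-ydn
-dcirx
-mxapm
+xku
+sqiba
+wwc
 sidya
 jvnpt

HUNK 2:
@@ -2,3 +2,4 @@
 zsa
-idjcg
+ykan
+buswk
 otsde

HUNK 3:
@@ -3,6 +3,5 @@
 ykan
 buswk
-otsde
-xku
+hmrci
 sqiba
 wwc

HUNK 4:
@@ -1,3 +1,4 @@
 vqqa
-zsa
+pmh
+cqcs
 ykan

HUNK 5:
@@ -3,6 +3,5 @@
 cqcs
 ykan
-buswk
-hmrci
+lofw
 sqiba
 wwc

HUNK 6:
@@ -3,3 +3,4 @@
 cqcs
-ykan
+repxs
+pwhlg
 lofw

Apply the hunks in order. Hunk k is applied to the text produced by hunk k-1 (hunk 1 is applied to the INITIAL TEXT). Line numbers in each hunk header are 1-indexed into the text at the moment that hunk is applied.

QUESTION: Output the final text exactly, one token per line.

Answer: vqqa
pmh
cqcs
repxs
pwhlg
lofw
sqiba
wwc
sidya
jvnpt

Derivation:
Hunk 1: at line 3 remove [ydn,dcirx,mxapm] add [xku,sqiba,wwc] -> 9 lines: vqqa zsa idjcg otsde xku sqiba wwc sidya jvnpt
Hunk 2: at line 2 remove [idjcg] add [ykan,buswk] -> 10 lines: vqqa zsa ykan buswk otsde xku sqiba wwc sidya jvnpt
Hunk 3: at line 3 remove [otsde,xku] add [hmrci] -> 9 lines: vqqa zsa ykan buswk hmrci sqiba wwc sidya jvnpt
Hunk 4: at line 1 remove [zsa] add [pmh,cqcs] -> 10 lines: vqqa pmh cqcs ykan buswk hmrci sqiba wwc sidya jvnpt
Hunk 5: at line 3 remove [buswk,hmrci] add [lofw] -> 9 lines: vqqa pmh cqcs ykan lofw sqiba wwc sidya jvnpt
Hunk 6: at line 3 remove [ykan] add [repxs,pwhlg] -> 10 lines: vqqa pmh cqcs repxs pwhlg lofw sqiba wwc sidya jvnpt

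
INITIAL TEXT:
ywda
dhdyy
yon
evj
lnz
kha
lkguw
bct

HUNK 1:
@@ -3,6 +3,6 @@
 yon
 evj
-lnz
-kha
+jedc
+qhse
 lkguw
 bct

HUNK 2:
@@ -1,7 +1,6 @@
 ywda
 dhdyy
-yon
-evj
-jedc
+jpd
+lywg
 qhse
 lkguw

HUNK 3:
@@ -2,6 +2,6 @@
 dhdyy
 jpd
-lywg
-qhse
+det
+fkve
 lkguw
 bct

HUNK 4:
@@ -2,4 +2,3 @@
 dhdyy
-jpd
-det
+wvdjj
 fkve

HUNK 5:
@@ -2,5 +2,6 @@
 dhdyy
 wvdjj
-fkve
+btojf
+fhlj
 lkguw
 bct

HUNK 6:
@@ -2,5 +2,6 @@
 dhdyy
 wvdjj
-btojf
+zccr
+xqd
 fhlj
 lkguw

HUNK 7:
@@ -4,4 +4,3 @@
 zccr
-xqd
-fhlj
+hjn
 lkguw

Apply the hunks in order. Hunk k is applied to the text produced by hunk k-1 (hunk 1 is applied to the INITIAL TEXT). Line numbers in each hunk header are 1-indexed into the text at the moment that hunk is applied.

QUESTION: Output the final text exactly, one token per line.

Hunk 1: at line 3 remove [lnz,kha] add [jedc,qhse] -> 8 lines: ywda dhdyy yon evj jedc qhse lkguw bct
Hunk 2: at line 1 remove [yon,evj,jedc] add [jpd,lywg] -> 7 lines: ywda dhdyy jpd lywg qhse lkguw bct
Hunk 3: at line 2 remove [lywg,qhse] add [det,fkve] -> 7 lines: ywda dhdyy jpd det fkve lkguw bct
Hunk 4: at line 2 remove [jpd,det] add [wvdjj] -> 6 lines: ywda dhdyy wvdjj fkve lkguw bct
Hunk 5: at line 2 remove [fkve] add [btojf,fhlj] -> 7 lines: ywda dhdyy wvdjj btojf fhlj lkguw bct
Hunk 6: at line 2 remove [btojf] add [zccr,xqd] -> 8 lines: ywda dhdyy wvdjj zccr xqd fhlj lkguw bct
Hunk 7: at line 4 remove [xqd,fhlj] add [hjn] -> 7 lines: ywda dhdyy wvdjj zccr hjn lkguw bct

Answer: ywda
dhdyy
wvdjj
zccr
hjn
lkguw
bct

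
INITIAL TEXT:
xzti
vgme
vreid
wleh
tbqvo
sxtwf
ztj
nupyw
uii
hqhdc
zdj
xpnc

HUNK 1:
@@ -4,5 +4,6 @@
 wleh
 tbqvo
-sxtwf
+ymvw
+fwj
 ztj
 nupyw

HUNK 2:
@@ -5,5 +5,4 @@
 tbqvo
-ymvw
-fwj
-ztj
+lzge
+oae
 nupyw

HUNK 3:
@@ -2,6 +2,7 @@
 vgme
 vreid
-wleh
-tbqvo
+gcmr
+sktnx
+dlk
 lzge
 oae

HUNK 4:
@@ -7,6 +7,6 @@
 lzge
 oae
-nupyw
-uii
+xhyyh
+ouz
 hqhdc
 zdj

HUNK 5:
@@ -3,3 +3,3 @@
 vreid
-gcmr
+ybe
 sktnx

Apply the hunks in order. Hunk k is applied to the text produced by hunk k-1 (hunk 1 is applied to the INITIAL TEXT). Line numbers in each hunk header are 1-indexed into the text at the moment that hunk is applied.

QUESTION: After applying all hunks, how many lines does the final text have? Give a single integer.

Hunk 1: at line 4 remove [sxtwf] add [ymvw,fwj] -> 13 lines: xzti vgme vreid wleh tbqvo ymvw fwj ztj nupyw uii hqhdc zdj xpnc
Hunk 2: at line 5 remove [ymvw,fwj,ztj] add [lzge,oae] -> 12 lines: xzti vgme vreid wleh tbqvo lzge oae nupyw uii hqhdc zdj xpnc
Hunk 3: at line 2 remove [wleh,tbqvo] add [gcmr,sktnx,dlk] -> 13 lines: xzti vgme vreid gcmr sktnx dlk lzge oae nupyw uii hqhdc zdj xpnc
Hunk 4: at line 7 remove [nupyw,uii] add [xhyyh,ouz] -> 13 lines: xzti vgme vreid gcmr sktnx dlk lzge oae xhyyh ouz hqhdc zdj xpnc
Hunk 5: at line 3 remove [gcmr] add [ybe] -> 13 lines: xzti vgme vreid ybe sktnx dlk lzge oae xhyyh ouz hqhdc zdj xpnc
Final line count: 13

Answer: 13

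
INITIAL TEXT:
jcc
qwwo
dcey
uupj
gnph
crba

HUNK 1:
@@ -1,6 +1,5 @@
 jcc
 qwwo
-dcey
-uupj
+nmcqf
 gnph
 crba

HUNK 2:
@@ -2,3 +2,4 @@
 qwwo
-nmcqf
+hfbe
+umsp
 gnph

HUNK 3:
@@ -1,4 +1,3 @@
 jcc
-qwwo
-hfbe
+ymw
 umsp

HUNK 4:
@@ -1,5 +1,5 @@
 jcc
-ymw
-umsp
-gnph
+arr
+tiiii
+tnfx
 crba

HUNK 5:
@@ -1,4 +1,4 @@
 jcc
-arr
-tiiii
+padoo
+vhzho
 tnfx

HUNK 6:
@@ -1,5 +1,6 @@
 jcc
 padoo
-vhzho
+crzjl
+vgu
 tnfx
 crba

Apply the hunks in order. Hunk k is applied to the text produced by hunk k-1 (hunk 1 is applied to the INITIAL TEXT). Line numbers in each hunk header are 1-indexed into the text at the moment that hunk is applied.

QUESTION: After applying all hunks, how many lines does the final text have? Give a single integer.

Answer: 6

Derivation:
Hunk 1: at line 1 remove [dcey,uupj] add [nmcqf] -> 5 lines: jcc qwwo nmcqf gnph crba
Hunk 2: at line 2 remove [nmcqf] add [hfbe,umsp] -> 6 lines: jcc qwwo hfbe umsp gnph crba
Hunk 3: at line 1 remove [qwwo,hfbe] add [ymw] -> 5 lines: jcc ymw umsp gnph crba
Hunk 4: at line 1 remove [ymw,umsp,gnph] add [arr,tiiii,tnfx] -> 5 lines: jcc arr tiiii tnfx crba
Hunk 5: at line 1 remove [arr,tiiii] add [padoo,vhzho] -> 5 lines: jcc padoo vhzho tnfx crba
Hunk 6: at line 1 remove [vhzho] add [crzjl,vgu] -> 6 lines: jcc padoo crzjl vgu tnfx crba
Final line count: 6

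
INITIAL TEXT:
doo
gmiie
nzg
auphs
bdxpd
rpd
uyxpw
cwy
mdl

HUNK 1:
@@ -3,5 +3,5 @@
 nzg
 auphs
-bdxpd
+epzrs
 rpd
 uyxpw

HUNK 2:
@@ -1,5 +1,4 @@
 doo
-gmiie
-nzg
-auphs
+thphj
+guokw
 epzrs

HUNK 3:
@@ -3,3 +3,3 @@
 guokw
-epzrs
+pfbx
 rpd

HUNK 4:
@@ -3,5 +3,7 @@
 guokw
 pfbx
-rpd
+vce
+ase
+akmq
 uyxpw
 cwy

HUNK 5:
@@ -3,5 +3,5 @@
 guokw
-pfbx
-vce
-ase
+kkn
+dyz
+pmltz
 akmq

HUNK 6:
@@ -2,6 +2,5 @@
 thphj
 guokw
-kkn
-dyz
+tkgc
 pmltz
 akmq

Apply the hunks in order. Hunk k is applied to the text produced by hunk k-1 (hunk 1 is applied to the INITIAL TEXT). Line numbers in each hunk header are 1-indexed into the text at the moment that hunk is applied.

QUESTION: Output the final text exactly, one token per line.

Answer: doo
thphj
guokw
tkgc
pmltz
akmq
uyxpw
cwy
mdl

Derivation:
Hunk 1: at line 3 remove [bdxpd] add [epzrs] -> 9 lines: doo gmiie nzg auphs epzrs rpd uyxpw cwy mdl
Hunk 2: at line 1 remove [gmiie,nzg,auphs] add [thphj,guokw] -> 8 lines: doo thphj guokw epzrs rpd uyxpw cwy mdl
Hunk 3: at line 3 remove [epzrs] add [pfbx] -> 8 lines: doo thphj guokw pfbx rpd uyxpw cwy mdl
Hunk 4: at line 3 remove [rpd] add [vce,ase,akmq] -> 10 lines: doo thphj guokw pfbx vce ase akmq uyxpw cwy mdl
Hunk 5: at line 3 remove [pfbx,vce,ase] add [kkn,dyz,pmltz] -> 10 lines: doo thphj guokw kkn dyz pmltz akmq uyxpw cwy mdl
Hunk 6: at line 2 remove [kkn,dyz] add [tkgc] -> 9 lines: doo thphj guokw tkgc pmltz akmq uyxpw cwy mdl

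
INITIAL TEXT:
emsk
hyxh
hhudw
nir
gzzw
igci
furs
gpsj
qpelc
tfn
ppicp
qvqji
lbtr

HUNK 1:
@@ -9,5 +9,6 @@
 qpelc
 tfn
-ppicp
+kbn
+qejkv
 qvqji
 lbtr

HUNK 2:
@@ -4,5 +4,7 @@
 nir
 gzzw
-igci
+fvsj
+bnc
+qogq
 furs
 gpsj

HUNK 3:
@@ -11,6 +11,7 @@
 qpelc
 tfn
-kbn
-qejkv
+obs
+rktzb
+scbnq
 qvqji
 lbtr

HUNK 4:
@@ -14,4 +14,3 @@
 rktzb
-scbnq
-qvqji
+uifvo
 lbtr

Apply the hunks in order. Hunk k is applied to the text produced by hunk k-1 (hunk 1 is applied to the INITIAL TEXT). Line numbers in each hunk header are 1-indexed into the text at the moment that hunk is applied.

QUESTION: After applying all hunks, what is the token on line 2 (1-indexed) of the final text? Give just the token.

Answer: hyxh

Derivation:
Hunk 1: at line 9 remove [ppicp] add [kbn,qejkv] -> 14 lines: emsk hyxh hhudw nir gzzw igci furs gpsj qpelc tfn kbn qejkv qvqji lbtr
Hunk 2: at line 4 remove [igci] add [fvsj,bnc,qogq] -> 16 lines: emsk hyxh hhudw nir gzzw fvsj bnc qogq furs gpsj qpelc tfn kbn qejkv qvqji lbtr
Hunk 3: at line 11 remove [kbn,qejkv] add [obs,rktzb,scbnq] -> 17 lines: emsk hyxh hhudw nir gzzw fvsj bnc qogq furs gpsj qpelc tfn obs rktzb scbnq qvqji lbtr
Hunk 4: at line 14 remove [scbnq,qvqji] add [uifvo] -> 16 lines: emsk hyxh hhudw nir gzzw fvsj bnc qogq furs gpsj qpelc tfn obs rktzb uifvo lbtr
Final line 2: hyxh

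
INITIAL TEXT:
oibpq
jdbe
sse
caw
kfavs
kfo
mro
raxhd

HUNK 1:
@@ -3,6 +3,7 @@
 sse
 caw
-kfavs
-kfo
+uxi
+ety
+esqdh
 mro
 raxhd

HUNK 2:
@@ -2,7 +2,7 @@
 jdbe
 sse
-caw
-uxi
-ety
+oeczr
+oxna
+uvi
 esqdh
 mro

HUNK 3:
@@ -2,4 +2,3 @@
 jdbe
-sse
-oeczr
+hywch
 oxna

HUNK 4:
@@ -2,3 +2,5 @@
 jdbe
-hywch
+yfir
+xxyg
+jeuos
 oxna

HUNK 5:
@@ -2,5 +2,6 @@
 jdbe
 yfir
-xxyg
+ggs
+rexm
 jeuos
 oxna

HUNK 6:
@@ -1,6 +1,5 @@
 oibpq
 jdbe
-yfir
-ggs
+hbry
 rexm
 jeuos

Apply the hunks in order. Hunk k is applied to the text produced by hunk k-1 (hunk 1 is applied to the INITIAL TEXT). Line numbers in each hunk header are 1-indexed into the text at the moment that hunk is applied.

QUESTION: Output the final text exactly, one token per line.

Answer: oibpq
jdbe
hbry
rexm
jeuos
oxna
uvi
esqdh
mro
raxhd

Derivation:
Hunk 1: at line 3 remove [kfavs,kfo] add [uxi,ety,esqdh] -> 9 lines: oibpq jdbe sse caw uxi ety esqdh mro raxhd
Hunk 2: at line 2 remove [caw,uxi,ety] add [oeczr,oxna,uvi] -> 9 lines: oibpq jdbe sse oeczr oxna uvi esqdh mro raxhd
Hunk 3: at line 2 remove [sse,oeczr] add [hywch] -> 8 lines: oibpq jdbe hywch oxna uvi esqdh mro raxhd
Hunk 4: at line 2 remove [hywch] add [yfir,xxyg,jeuos] -> 10 lines: oibpq jdbe yfir xxyg jeuos oxna uvi esqdh mro raxhd
Hunk 5: at line 2 remove [xxyg] add [ggs,rexm] -> 11 lines: oibpq jdbe yfir ggs rexm jeuos oxna uvi esqdh mro raxhd
Hunk 6: at line 1 remove [yfir,ggs] add [hbry] -> 10 lines: oibpq jdbe hbry rexm jeuos oxna uvi esqdh mro raxhd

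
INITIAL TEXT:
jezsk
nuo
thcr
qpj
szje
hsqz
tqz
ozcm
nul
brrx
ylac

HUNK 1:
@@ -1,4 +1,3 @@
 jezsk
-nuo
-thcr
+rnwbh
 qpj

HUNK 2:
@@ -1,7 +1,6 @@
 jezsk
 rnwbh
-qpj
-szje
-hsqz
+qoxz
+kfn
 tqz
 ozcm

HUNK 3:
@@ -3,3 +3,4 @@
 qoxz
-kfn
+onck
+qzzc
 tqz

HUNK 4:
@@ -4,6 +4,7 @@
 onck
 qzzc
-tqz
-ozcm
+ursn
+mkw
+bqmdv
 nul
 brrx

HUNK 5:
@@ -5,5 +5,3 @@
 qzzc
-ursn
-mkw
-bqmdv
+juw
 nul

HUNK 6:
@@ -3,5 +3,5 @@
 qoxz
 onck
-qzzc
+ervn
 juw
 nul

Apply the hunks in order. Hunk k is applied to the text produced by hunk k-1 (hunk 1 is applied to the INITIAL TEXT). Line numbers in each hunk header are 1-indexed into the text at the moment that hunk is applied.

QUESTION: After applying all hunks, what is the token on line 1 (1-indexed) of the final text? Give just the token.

Hunk 1: at line 1 remove [nuo,thcr] add [rnwbh] -> 10 lines: jezsk rnwbh qpj szje hsqz tqz ozcm nul brrx ylac
Hunk 2: at line 1 remove [qpj,szje,hsqz] add [qoxz,kfn] -> 9 lines: jezsk rnwbh qoxz kfn tqz ozcm nul brrx ylac
Hunk 3: at line 3 remove [kfn] add [onck,qzzc] -> 10 lines: jezsk rnwbh qoxz onck qzzc tqz ozcm nul brrx ylac
Hunk 4: at line 4 remove [tqz,ozcm] add [ursn,mkw,bqmdv] -> 11 lines: jezsk rnwbh qoxz onck qzzc ursn mkw bqmdv nul brrx ylac
Hunk 5: at line 5 remove [ursn,mkw,bqmdv] add [juw] -> 9 lines: jezsk rnwbh qoxz onck qzzc juw nul brrx ylac
Hunk 6: at line 3 remove [qzzc] add [ervn] -> 9 lines: jezsk rnwbh qoxz onck ervn juw nul brrx ylac
Final line 1: jezsk

Answer: jezsk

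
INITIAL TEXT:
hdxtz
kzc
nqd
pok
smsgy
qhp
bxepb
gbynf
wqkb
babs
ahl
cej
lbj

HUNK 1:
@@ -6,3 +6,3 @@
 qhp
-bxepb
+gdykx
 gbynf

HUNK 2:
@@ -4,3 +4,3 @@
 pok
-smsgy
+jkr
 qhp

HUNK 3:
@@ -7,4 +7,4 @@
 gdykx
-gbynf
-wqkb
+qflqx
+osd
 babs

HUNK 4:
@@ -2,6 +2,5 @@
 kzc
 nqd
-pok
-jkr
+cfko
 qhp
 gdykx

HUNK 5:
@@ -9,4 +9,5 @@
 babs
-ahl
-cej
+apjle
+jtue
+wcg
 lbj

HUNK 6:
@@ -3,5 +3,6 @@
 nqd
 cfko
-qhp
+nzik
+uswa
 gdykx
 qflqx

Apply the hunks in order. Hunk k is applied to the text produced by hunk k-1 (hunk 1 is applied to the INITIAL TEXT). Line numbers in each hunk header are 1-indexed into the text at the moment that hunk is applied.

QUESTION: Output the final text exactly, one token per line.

Hunk 1: at line 6 remove [bxepb] add [gdykx] -> 13 lines: hdxtz kzc nqd pok smsgy qhp gdykx gbynf wqkb babs ahl cej lbj
Hunk 2: at line 4 remove [smsgy] add [jkr] -> 13 lines: hdxtz kzc nqd pok jkr qhp gdykx gbynf wqkb babs ahl cej lbj
Hunk 3: at line 7 remove [gbynf,wqkb] add [qflqx,osd] -> 13 lines: hdxtz kzc nqd pok jkr qhp gdykx qflqx osd babs ahl cej lbj
Hunk 4: at line 2 remove [pok,jkr] add [cfko] -> 12 lines: hdxtz kzc nqd cfko qhp gdykx qflqx osd babs ahl cej lbj
Hunk 5: at line 9 remove [ahl,cej] add [apjle,jtue,wcg] -> 13 lines: hdxtz kzc nqd cfko qhp gdykx qflqx osd babs apjle jtue wcg lbj
Hunk 6: at line 3 remove [qhp] add [nzik,uswa] -> 14 lines: hdxtz kzc nqd cfko nzik uswa gdykx qflqx osd babs apjle jtue wcg lbj

Answer: hdxtz
kzc
nqd
cfko
nzik
uswa
gdykx
qflqx
osd
babs
apjle
jtue
wcg
lbj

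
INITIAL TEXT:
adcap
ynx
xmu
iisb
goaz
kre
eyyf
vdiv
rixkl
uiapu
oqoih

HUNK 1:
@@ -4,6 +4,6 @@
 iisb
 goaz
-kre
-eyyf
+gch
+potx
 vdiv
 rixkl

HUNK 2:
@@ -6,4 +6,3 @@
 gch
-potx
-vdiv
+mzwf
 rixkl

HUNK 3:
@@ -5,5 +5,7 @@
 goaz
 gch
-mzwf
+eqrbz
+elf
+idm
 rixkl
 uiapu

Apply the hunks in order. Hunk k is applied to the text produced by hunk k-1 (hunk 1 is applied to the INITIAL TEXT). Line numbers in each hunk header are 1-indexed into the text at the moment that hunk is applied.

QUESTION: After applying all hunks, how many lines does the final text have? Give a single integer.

Answer: 12

Derivation:
Hunk 1: at line 4 remove [kre,eyyf] add [gch,potx] -> 11 lines: adcap ynx xmu iisb goaz gch potx vdiv rixkl uiapu oqoih
Hunk 2: at line 6 remove [potx,vdiv] add [mzwf] -> 10 lines: adcap ynx xmu iisb goaz gch mzwf rixkl uiapu oqoih
Hunk 3: at line 5 remove [mzwf] add [eqrbz,elf,idm] -> 12 lines: adcap ynx xmu iisb goaz gch eqrbz elf idm rixkl uiapu oqoih
Final line count: 12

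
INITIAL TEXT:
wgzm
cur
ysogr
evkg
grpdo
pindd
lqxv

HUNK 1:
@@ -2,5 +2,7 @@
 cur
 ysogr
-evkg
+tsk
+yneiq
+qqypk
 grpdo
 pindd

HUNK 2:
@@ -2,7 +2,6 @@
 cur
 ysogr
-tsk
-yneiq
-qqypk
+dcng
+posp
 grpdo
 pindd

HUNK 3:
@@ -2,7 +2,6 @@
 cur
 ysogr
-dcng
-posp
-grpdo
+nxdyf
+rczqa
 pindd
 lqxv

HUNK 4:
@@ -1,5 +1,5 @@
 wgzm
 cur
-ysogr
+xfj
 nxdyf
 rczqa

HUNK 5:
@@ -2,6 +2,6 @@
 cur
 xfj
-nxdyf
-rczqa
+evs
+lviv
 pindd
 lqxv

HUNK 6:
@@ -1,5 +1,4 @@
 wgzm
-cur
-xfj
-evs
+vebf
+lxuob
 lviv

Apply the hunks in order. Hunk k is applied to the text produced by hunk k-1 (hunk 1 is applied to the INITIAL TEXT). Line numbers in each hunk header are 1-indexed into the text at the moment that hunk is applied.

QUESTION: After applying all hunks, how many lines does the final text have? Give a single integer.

Answer: 6

Derivation:
Hunk 1: at line 2 remove [evkg] add [tsk,yneiq,qqypk] -> 9 lines: wgzm cur ysogr tsk yneiq qqypk grpdo pindd lqxv
Hunk 2: at line 2 remove [tsk,yneiq,qqypk] add [dcng,posp] -> 8 lines: wgzm cur ysogr dcng posp grpdo pindd lqxv
Hunk 3: at line 2 remove [dcng,posp,grpdo] add [nxdyf,rczqa] -> 7 lines: wgzm cur ysogr nxdyf rczqa pindd lqxv
Hunk 4: at line 1 remove [ysogr] add [xfj] -> 7 lines: wgzm cur xfj nxdyf rczqa pindd lqxv
Hunk 5: at line 2 remove [nxdyf,rczqa] add [evs,lviv] -> 7 lines: wgzm cur xfj evs lviv pindd lqxv
Hunk 6: at line 1 remove [cur,xfj,evs] add [vebf,lxuob] -> 6 lines: wgzm vebf lxuob lviv pindd lqxv
Final line count: 6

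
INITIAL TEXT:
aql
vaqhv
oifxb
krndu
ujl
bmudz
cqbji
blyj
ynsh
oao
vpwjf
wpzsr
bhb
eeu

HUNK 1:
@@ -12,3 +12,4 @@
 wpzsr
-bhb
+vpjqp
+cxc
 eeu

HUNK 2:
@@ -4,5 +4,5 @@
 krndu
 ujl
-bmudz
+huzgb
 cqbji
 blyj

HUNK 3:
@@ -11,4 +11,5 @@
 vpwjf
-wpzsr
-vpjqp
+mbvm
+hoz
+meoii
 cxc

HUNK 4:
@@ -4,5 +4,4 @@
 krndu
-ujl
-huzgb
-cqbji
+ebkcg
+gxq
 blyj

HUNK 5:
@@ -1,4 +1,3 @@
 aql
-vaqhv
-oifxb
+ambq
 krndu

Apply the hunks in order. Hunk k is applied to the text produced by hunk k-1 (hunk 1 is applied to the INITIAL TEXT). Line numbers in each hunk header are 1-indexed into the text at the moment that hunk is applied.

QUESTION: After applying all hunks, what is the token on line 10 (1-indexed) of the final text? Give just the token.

Answer: mbvm

Derivation:
Hunk 1: at line 12 remove [bhb] add [vpjqp,cxc] -> 15 lines: aql vaqhv oifxb krndu ujl bmudz cqbji blyj ynsh oao vpwjf wpzsr vpjqp cxc eeu
Hunk 2: at line 4 remove [bmudz] add [huzgb] -> 15 lines: aql vaqhv oifxb krndu ujl huzgb cqbji blyj ynsh oao vpwjf wpzsr vpjqp cxc eeu
Hunk 3: at line 11 remove [wpzsr,vpjqp] add [mbvm,hoz,meoii] -> 16 lines: aql vaqhv oifxb krndu ujl huzgb cqbji blyj ynsh oao vpwjf mbvm hoz meoii cxc eeu
Hunk 4: at line 4 remove [ujl,huzgb,cqbji] add [ebkcg,gxq] -> 15 lines: aql vaqhv oifxb krndu ebkcg gxq blyj ynsh oao vpwjf mbvm hoz meoii cxc eeu
Hunk 5: at line 1 remove [vaqhv,oifxb] add [ambq] -> 14 lines: aql ambq krndu ebkcg gxq blyj ynsh oao vpwjf mbvm hoz meoii cxc eeu
Final line 10: mbvm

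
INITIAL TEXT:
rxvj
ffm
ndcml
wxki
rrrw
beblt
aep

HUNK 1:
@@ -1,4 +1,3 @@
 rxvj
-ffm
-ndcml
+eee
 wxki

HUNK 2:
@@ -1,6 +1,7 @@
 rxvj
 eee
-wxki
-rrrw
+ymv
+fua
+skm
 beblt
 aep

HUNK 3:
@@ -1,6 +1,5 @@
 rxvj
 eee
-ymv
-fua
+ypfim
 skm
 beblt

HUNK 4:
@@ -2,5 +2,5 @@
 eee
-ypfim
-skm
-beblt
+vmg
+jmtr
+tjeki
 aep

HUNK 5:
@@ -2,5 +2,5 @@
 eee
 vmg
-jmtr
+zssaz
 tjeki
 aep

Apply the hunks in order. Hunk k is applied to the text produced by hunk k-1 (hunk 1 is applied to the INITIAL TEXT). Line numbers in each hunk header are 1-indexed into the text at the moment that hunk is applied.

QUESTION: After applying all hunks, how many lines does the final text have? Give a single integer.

Hunk 1: at line 1 remove [ffm,ndcml] add [eee] -> 6 lines: rxvj eee wxki rrrw beblt aep
Hunk 2: at line 1 remove [wxki,rrrw] add [ymv,fua,skm] -> 7 lines: rxvj eee ymv fua skm beblt aep
Hunk 3: at line 1 remove [ymv,fua] add [ypfim] -> 6 lines: rxvj eee ypfim skm beblt aep
Hunk 4: at line 2 remove [ypfim,skm,beblt] add [vmg,jmtr,tjeki] -> 6 lines: rxvj eee vmg jmtr tjeki aep
Hunk 5: at line 2 remove [jmtr] add [zssaz] -> 6 lines: rxvj eee vmg zssaz tjeki aep
Final line count: 6

Answer: 6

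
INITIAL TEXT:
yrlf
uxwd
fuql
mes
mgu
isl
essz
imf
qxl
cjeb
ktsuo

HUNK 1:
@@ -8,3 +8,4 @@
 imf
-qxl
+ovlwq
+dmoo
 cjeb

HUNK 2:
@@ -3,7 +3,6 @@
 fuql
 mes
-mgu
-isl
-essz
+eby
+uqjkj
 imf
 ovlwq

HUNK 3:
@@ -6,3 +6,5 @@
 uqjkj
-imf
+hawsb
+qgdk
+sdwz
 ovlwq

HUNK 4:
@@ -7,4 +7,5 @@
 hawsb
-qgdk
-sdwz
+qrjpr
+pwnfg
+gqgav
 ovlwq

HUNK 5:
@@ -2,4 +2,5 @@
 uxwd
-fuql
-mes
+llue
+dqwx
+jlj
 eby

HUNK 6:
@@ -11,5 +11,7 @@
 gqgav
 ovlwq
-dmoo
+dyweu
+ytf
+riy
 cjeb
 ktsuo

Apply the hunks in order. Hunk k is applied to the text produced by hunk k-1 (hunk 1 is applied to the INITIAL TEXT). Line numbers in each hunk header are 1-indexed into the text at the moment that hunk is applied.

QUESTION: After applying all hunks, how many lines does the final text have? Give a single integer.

Hunk 1: at line 8 remove [qxl] add [ovlwq,dmoo] -> 12 lines: yrlf uxwd fuql mes mgu isl essz imf ovlwq dmoo cjeb ktsuo
Hunk 2: at line 3 remove [mgu,isl,essz] add [eby,uqjkj] -> 11 lines: yrlf uxwd fuql mes eby uqjkj imf ovlwq dmoo cjeb ktsuo
Hunk 3: at line 6 remove [imf] add [hawsb,qgdk,sdwz] -> 13 lines: yrlf uxwd fuql mes eby uqjkj hawsb qgdk sdwz ovlwq dmoo cjeb ktsuo
Hunk 4: at line 7 remove [qgdk,sdwz] add [qrjpr,pwnfg,gqgav] -> 14 lines: yrlf uxwd fuql mes eby uqjkj hawsb qrjpr pwnfg gqgav ovlwq dmoo cjeb ktsuo
Hunk 5: at line 2 remove [fuql,mes] add [llue,dqwx,jlj] -> 15 lines: yrlf uxwd llue dqwx jlj eby uqjkj hawsb qrjpr pwnfg gqgav ovlwq dmoo cjeb ktsuo
Hunk 6: at line 11 remove [dmoo] add [dyweu,ytf,riy] -> 17 lines: yrlf uxwd llue dqwx jlj eby uqjkj hawsb qrjpr pwnfg gqgav ovlwq dyweu ytf riy cjeb ktsuo
Final line count: 17

Answer: 17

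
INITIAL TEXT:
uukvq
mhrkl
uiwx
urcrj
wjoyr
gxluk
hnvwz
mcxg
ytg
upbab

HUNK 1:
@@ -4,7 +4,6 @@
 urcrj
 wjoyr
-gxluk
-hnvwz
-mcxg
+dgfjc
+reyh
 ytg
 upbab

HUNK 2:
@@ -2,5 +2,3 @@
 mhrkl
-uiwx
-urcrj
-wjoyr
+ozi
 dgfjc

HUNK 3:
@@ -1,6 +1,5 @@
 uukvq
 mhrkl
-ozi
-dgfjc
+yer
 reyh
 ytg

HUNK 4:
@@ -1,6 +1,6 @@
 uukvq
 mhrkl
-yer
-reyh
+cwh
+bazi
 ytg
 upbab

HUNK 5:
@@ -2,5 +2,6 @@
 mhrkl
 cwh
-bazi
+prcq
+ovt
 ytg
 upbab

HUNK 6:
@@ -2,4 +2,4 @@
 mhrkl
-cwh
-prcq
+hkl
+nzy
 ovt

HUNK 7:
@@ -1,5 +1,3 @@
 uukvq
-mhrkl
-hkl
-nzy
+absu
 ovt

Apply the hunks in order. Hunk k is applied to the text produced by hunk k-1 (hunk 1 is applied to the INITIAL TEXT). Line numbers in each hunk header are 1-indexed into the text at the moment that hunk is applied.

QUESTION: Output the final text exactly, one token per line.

Answer: uukvq
absu
ovt
ytg
upbab

Derivation:
Hunk 1: at line 4 remove [gxluk,hnvwz,mcxg] add [dgfjc,reyh] -> 9 lines: uukvq mhrkl uiwx urcrj wjoyr dgfjc reyh ytg upbab
Hunk 2: at line 2 remove [uiwx,urcrj,wjoyr] add [ozi] -> 7 lines: uukvq mhrkl ozi dgfjc reyh ytg upbab
Hunk 3: at line 1 remove [ozi,dgfjc] add [yer] -> 6 lines: uukvq mhrkl yer reyh ytg upbab
Hunk 4: at line 1 remove [yer,reyh] add [cwh,bazi] -> 6 lines: uukvq mhrkl cwh bazi ytg upbab
Hunk 5: at line 2 remove [bazi] add [prcq,ovt] -> 7 lines: uukvq mhrkl cwh prcq ovt ytg upbab
Hunk 6: at line 2 remove [cwh,prcq] add [hkl,nzy] -> 7 lines: uukvq mhrkl hkl nzy ovt ytg upbab
Hunk 7: at line 1 remove [mhrkl,hkl,nzy] add [absu] -> 5 lines: uukvq absu ovt ytg upbab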